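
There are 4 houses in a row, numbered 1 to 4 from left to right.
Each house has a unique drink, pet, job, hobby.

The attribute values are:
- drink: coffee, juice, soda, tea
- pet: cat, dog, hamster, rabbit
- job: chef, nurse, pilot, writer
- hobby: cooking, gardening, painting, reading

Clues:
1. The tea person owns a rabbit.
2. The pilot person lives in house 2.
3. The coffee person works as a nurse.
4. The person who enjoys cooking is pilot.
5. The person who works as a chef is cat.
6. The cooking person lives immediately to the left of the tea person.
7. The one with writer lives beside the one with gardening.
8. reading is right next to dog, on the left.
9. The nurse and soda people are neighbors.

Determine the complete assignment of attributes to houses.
Solution:

House | Drink | Pet | Job | Hobby
---------------------------------
  1   | coffee | hamster | nurse | reading
  2   | soda | dog | pilot | cooking
  3   | tea | rabbit | writer | painting
  4   | juice | cat | chef | gardening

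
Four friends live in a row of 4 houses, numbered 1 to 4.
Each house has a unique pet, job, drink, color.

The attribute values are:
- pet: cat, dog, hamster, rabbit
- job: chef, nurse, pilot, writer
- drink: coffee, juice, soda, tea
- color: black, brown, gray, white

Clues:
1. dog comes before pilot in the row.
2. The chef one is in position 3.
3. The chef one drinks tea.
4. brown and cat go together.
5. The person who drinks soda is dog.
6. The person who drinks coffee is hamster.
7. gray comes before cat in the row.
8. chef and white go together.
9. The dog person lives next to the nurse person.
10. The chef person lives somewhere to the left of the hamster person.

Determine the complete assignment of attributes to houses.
Solution:

House | Pet | Job | Drink | Color
---------------------------------
  1   | dog | writer | soda | gray
  2   | cat | nurse | juice | brown
  3   | rabbit | chef | tea | white
  4   | hamster | pilot | coffee | black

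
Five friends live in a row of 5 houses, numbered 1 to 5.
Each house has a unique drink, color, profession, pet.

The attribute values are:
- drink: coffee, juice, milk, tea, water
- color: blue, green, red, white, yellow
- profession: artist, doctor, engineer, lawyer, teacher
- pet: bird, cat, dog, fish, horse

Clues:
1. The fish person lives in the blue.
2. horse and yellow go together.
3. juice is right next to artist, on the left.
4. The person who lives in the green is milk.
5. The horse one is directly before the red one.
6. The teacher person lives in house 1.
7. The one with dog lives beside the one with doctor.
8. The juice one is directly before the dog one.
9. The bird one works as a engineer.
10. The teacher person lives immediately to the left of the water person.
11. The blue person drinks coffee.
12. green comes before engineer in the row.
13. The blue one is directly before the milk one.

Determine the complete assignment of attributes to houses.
Solution:

House | Drink | Color | Profession | Pet
----------------------------------------
  1   | juice | yellow | teacher | horse
  2   | water | red | artist | dog
  3   | coffee | blue | doctor | fish
  4   | milk | green | lawyer | cat
  5   | tea | white | engineer | bird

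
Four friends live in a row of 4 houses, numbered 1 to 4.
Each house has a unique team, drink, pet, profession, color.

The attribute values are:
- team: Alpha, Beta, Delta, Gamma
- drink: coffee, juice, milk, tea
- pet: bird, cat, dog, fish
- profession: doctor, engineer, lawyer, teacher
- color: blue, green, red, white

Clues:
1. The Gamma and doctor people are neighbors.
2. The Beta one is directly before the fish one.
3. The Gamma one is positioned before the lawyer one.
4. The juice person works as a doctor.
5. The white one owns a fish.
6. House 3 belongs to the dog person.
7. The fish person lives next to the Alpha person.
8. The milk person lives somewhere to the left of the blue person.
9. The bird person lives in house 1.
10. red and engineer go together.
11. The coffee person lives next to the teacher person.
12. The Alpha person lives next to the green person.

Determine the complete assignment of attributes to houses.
Solution:

House | Team | Drink | Pet | Profession | Color
-----------------------------------------------
  1   | Beta | coffee | bird | engineer | red
  2   | Gamma | milk | fish | teacher | white
  3   | Alpha | juice | dog | doctor | blue
  4   | Delta | tea | cat | lawyer | green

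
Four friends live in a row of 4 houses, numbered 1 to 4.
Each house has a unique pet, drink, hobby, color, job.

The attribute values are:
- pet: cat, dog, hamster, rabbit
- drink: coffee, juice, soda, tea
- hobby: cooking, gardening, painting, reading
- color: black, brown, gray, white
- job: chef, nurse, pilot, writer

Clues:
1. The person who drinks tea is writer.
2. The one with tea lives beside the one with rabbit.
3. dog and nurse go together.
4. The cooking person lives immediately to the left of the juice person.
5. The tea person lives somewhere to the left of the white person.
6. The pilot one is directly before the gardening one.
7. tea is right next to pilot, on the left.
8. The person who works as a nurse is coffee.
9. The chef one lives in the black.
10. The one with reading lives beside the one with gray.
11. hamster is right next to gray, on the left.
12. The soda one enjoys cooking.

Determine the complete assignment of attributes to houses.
Solution:

House | Pet | Drink | Hobby | Color | Job
-----------------------------------------
  1   | hamster | tea | reading | brown | writer
  2   | rabbit | soda | cooking | gray | pilot
  3   | cat | juice | gardening | black | chef
  4   | dog | coffee | painting | white | nurse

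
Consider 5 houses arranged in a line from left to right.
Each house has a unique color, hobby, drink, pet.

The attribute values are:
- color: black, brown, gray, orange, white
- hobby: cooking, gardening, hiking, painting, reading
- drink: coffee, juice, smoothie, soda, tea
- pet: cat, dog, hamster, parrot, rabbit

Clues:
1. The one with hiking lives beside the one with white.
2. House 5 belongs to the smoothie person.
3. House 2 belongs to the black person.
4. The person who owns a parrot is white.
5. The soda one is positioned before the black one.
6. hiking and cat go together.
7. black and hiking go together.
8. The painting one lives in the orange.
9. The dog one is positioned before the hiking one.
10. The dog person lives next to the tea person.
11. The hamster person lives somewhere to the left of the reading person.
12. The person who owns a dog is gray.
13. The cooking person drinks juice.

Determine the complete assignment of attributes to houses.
Solution:

House | Color | Hobby | Drink | Pet
-----------------------------------
  1   | gray | gardening | soda | dog
  2   | black | hiking | tea | cat
  3   | white | cooking | juice | parrot
  4   | orange | painting | coffee | hamster
  5   | brown | reading | smoothie | rabbit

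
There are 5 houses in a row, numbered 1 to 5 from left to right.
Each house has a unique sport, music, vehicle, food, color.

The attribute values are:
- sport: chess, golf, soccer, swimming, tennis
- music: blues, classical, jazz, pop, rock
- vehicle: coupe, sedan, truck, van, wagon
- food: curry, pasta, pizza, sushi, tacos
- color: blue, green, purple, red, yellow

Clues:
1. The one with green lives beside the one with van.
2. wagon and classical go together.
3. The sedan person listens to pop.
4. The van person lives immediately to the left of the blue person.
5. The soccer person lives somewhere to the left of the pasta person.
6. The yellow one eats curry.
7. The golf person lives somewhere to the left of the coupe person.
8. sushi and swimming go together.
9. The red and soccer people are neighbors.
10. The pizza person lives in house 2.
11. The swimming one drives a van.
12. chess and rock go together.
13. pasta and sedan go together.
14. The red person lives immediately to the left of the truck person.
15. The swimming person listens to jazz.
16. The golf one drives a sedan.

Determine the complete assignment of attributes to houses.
Solution:

House | Sport | Music | Vehicle | Food | Color
----------------------------------------------
  1   | tennis | classical | wagon | tacos | red
  2   | soccer | blues | truck | pizza | green
  3   | swimming | jazz | van | sushi | purple
  4   | golf | pop | sedan | pasta | blue
  5   | chess | rock | coupe | curry | yellow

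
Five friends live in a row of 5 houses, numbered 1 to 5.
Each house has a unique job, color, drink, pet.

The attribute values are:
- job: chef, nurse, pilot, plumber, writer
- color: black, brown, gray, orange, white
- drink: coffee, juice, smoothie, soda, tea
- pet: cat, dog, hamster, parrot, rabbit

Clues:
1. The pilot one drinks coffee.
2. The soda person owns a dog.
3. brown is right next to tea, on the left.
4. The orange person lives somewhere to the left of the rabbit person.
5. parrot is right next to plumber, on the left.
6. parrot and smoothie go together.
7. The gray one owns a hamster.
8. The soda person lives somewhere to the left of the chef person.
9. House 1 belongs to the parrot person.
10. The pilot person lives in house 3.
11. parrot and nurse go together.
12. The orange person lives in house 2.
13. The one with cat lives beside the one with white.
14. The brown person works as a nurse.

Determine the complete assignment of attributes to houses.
Solution:

House | Job | Color | Drink | Pet
---------------------------------
  1   | nurse | brown | smoothie | parrot
  2   | plumber | orange | tea | cat
  3   | pilot | white | coffee | rabbit
  4   | writer | black | soda | dog
  5   | chef | gray | juice | hamster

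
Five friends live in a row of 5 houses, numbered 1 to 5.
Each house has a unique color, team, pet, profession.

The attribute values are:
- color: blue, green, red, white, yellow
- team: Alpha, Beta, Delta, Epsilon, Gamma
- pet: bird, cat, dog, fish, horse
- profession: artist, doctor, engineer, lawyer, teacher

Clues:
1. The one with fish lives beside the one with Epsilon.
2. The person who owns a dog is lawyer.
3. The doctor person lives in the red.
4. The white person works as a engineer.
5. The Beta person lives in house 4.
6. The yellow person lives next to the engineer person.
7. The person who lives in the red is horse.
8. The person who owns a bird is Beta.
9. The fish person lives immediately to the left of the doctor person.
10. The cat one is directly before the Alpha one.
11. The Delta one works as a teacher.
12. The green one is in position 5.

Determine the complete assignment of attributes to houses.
Solution:

House | Color | Team | Pet | Profession
---------------------------------------
  1   | yellow | Delta | cat | teacher
  2   | white | Alpha | fish | engineer
  3   | red | Epsilon | horse | doctor
  4   | blue | Beta | bird | artist
  5   | green | Gamma | dog | lawyer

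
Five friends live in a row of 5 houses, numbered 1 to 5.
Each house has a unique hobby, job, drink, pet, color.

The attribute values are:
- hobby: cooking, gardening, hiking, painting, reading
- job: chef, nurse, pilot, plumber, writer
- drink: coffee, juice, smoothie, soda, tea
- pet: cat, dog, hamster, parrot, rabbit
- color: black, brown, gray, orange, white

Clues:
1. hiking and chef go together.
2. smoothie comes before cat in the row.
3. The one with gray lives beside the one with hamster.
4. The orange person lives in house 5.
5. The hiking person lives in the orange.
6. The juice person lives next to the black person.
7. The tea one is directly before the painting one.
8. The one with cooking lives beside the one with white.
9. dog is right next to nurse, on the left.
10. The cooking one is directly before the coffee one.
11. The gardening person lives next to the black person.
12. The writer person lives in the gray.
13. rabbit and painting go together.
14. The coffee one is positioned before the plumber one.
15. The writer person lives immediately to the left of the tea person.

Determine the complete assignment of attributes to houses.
Solution:

House | Hobby | Job | Drink | Pet | Color
-----------------------------------------
  1   | gardening | writer | juice | dog | gray
  2   | cooking | nurse | tea | hamster | black
  3   | painting | pilot | coffee | rabbit | white
  4   | reading | plumber | smoothie | parrot | brown
  5   | hiking | chef | soda | cat | orange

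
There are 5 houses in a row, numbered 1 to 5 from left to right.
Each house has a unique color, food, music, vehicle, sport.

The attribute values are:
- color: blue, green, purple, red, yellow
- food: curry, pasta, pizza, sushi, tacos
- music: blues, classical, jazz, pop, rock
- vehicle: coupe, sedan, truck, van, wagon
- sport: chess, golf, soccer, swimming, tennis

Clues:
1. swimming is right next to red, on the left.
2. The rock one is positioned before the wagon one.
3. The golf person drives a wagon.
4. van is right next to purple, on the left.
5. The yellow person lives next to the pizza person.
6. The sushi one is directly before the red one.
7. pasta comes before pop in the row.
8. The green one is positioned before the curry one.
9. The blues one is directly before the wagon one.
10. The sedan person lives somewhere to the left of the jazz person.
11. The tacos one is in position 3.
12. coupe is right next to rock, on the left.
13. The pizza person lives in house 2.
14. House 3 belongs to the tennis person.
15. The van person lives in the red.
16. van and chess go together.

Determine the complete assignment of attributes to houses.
Solution:

House | Color | Food | Music | Vehicle | Sport
----------------------------------------------
  1   | yellow | sushi | classical | coupe | swimming
  2   | red | pizza | rock | van | chess
  3   | purple | tacos | blues | sedan | tennis
  4   | green | pasta | jazz | wagon | golf
  5   | blue | curry | pop | truck | soccer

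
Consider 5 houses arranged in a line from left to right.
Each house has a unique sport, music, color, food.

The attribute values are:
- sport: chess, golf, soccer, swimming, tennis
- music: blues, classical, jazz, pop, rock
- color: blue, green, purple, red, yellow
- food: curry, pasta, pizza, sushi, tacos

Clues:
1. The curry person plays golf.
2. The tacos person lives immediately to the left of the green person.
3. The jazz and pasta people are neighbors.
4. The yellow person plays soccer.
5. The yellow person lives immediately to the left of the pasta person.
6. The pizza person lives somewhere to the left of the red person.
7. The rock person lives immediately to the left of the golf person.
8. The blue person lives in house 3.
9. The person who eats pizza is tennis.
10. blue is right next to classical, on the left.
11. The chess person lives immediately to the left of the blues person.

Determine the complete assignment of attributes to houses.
Solution:

House | Sport | Music | Color | Food
------------------------------------
  1   | soccer | jazz | yellow | tacos
  2   | chess | rock | green | pasta
  3   | golf | blues | blue | curry
  4   | tennis | classical | purple | pizza
  5   | swimming | pop | red | sushi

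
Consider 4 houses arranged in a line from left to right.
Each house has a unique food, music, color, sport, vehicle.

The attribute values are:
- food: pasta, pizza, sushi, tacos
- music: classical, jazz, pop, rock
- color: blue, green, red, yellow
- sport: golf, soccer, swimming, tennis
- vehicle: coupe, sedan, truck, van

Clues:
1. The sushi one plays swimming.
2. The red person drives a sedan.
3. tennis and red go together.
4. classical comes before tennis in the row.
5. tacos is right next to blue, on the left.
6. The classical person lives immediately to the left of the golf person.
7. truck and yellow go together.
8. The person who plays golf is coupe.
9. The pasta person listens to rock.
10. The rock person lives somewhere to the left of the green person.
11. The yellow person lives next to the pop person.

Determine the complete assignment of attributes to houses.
Solution:

House | Food | Music | Color | Sport | Vehicle
----------------------------------------------
  1   | tacos | classical | yellow | soccer | truck
  2   | pizza | pop | blue | golf | coupe
  3   | pasta | rock | red | tennis | sedan
  4   | sushi | jazz | green | swimming | van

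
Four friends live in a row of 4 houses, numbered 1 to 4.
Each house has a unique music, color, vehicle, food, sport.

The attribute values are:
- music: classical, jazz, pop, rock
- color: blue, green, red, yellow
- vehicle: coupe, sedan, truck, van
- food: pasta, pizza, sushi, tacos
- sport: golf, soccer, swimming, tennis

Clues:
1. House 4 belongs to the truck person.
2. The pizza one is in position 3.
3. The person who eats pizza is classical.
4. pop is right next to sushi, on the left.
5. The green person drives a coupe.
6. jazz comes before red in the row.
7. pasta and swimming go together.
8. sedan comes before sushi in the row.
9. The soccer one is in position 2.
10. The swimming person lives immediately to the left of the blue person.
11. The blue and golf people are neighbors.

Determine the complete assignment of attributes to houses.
Solution:

House | Music | Color | Vehicle | Food | Sport
----------------------------------------------
  1   | pop | yellow | sedan | pasta | swimming
  2   | jazz | blue | van | sushi | soccer
  3   | classical | green | coupe | pizza | golf
  4   | rock | red | truck | tacos | tennis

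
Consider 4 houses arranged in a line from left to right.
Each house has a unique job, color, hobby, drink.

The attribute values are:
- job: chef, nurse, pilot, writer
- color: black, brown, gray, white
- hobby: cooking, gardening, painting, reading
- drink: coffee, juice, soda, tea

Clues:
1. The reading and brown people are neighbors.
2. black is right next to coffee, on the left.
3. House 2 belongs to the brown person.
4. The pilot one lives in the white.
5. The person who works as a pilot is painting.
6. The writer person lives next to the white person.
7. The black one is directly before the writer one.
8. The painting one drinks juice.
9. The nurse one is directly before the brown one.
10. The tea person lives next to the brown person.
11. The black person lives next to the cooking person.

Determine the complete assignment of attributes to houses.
Solution:

House | Job | Color | Hobby | Drink
-----------------------------------
  1   | nurse | black | reading | tea
  2   | writer | brown | cooking | coffee
  3   | pilot | white | painting | juice
  4   | chef | gray | gardening | soda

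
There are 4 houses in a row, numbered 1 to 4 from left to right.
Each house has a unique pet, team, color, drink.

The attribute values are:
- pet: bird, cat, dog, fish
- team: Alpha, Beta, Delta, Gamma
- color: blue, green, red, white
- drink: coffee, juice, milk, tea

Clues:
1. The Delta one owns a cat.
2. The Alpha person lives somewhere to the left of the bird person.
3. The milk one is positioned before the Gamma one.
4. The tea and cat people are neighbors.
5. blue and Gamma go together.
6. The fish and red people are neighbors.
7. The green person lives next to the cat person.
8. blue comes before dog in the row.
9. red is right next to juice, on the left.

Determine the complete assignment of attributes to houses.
Solution:

House | Pet | Team | Color | Drink
----------------------------------
  1   | fish | Alpha | green | tea
  2   | cat | Delta | red | milk
  3   | bird | Gamma | blue | juice
  4   | dog | Beta | white | coffee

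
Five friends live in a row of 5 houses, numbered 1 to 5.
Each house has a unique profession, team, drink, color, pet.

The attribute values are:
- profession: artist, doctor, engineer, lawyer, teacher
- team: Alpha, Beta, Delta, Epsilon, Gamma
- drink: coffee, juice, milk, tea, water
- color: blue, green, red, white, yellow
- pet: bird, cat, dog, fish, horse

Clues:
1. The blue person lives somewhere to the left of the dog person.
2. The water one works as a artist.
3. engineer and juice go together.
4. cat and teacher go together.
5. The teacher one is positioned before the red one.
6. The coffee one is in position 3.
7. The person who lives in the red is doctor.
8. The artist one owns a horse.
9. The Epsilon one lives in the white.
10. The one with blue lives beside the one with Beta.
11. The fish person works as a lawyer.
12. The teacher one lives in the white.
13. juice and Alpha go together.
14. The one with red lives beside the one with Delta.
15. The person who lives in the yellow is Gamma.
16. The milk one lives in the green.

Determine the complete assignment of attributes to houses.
Solution:

House | Profession | Team | Drink | Color | Pet
-----------------------------------------------
  1   | teacher | Epsilon | tea | white | cat
  2   | engineer | Alpha | juice | blue | bird
  3   | doctor | Beta | coffee | red | dog
  4   | lawyer | Delta | milk | green | fish
  5   | artist | Gamma | water | yellow | horse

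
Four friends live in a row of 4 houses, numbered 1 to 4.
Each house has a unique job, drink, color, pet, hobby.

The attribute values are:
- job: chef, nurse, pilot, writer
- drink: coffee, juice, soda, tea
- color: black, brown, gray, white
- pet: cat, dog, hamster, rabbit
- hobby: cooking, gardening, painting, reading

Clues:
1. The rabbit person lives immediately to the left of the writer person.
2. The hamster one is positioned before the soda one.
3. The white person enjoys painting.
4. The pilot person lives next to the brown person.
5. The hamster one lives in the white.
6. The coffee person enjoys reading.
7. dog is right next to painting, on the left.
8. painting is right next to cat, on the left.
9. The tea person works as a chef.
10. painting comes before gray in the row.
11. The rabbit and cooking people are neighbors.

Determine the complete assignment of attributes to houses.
Solution:

House | Job | Drink | Color | Pet | Hobby
-----------------------------------------
  1   | pilot | coffee | black | rabbit | reading
  2   | writer | juice | brown | dog | cooking
  3   | chef | tea | white | hamster | painting
  4   | nurse | soda | gray | cat | gardening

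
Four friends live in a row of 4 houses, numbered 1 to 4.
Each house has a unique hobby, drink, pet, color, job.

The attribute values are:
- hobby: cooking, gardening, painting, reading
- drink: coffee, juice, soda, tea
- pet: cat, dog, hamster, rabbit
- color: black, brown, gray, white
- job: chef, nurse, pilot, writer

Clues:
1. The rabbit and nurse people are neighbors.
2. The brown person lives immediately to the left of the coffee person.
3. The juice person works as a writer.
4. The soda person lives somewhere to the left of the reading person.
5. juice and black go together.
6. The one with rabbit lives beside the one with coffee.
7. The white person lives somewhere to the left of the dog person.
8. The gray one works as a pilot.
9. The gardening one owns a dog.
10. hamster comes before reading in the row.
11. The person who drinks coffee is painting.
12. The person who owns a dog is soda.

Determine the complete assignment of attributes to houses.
Solution:

House | Hobby | Drink | Pet | Color | Job
-----------------------------------------
  1   | cooking | tea | rabbit | brown | chef
  2   | painting | coffee | hamster | white | nurse
  3   | gardening | soda | dog | gray | pilot
  4   | reading | juice | cat | black | writer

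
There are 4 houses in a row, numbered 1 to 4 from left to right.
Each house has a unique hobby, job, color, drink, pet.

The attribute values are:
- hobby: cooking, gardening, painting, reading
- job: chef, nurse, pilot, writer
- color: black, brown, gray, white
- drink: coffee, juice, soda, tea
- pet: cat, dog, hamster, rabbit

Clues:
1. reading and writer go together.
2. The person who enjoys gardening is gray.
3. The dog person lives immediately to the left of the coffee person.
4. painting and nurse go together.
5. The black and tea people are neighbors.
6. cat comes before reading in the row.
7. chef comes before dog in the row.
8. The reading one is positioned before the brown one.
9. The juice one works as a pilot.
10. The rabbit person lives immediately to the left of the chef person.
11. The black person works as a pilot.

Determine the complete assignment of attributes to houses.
Solution:

House | Hobby | Job | Color | Drink | Pet
-----------------------------------------
  1   | cooking | pilot | black | juice | rabbit
  2   | gardening | chef | gray | tea | cat
  3   | reading | writer | white | soda | dog
  4   | painting | nurse | brown | coffee | hamster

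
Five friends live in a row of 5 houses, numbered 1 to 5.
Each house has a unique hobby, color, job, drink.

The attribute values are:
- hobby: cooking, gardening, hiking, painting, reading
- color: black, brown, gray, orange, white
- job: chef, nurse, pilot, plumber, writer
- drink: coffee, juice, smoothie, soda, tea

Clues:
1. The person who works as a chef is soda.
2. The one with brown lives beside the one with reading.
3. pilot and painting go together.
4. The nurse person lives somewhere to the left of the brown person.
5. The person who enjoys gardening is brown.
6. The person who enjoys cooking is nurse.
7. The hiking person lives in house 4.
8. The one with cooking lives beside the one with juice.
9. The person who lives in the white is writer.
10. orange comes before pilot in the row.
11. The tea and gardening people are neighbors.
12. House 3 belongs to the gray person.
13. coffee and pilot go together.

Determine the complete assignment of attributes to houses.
Solution:

House | Hobby | Color | Job | Drink
-----------------------------------
  1   | cooking | orange | nurse | tea
  2   | gardening | brown | plumber | juice
  3   | reading | gray | chef | soda
  4   | hiking | white | writer | smoothie
  5   | painting | black | pilot | coffee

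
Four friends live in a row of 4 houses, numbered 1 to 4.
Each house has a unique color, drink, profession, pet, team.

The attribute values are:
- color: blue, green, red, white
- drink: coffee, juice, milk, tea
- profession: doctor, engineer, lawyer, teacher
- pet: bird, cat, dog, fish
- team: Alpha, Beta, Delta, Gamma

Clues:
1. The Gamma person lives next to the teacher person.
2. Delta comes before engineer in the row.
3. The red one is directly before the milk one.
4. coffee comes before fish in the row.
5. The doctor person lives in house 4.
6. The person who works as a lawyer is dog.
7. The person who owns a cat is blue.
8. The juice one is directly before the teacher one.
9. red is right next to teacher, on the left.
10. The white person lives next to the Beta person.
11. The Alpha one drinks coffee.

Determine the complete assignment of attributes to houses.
Solution:

House | Color | Drink | Profession | Pet | Team
-----------------------------------------------
  1   | red | juice | lawyer | dog | Gamma
  2   | blue | milk | teacher | cat | Delta
  3   | white | coffee | engineer | bird | Alpha
  4   | green | tea | doctor | fish | Beta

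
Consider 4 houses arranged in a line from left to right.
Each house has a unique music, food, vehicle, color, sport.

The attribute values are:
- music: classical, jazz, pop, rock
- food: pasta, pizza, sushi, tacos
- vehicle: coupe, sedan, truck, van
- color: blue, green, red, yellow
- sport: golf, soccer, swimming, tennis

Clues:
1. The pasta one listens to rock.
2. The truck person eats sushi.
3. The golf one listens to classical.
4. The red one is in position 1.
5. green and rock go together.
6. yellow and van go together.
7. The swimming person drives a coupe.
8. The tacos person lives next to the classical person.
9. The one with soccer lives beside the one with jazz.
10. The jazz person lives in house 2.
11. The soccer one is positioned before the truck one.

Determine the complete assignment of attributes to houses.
Solution:

House | Music | Food | Vehicle | Color | Sport
----------------------------------------------
  1   | pop | pizza | sedan | red | soccer
  2   | jazz | tacos | van | yellow | tennis
  3   | classical | sushi | truck | blue | golf
  4   | rock | pasta | coupe | green | swimming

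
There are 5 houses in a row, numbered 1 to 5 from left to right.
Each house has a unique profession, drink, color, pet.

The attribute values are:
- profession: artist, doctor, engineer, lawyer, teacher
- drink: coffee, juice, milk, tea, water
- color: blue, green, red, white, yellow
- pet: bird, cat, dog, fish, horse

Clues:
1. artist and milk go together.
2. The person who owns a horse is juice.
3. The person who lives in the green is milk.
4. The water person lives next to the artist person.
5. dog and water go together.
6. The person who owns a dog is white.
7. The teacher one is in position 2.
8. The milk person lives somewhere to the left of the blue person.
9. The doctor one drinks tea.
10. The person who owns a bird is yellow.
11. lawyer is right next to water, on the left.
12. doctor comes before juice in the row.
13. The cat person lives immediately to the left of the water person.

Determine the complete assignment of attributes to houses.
Solution:

House | Profession | Drink | Color | Pet
----------------------------------------
  1   | lawyer | coffee | red | cat
  2   | teacher | water | white | dog
  3   | artist | milk | green | fish
  4   | doctor | tea | yellow | bird
  5   | engineer | juice | blue | horse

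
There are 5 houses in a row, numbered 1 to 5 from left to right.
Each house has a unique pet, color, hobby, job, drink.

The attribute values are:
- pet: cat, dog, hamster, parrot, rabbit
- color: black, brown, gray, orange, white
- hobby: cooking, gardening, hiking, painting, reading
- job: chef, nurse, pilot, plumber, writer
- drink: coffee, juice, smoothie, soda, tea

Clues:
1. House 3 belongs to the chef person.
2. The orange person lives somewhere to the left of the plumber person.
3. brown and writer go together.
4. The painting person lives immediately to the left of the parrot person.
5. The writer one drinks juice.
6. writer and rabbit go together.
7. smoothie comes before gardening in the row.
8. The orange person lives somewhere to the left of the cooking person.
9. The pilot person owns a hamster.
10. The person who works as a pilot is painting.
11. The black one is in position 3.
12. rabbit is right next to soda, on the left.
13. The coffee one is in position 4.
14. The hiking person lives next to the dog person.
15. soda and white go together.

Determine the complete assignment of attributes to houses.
Solution:

House | Pet | Color | Hobby | Job | Drink
-----------------------------------------
  1   | rabbit | brown | reading | writer | juice
  2   | hamster | white | painting | pilot | soda
  3   | parrot | black | hiking | chef | smoothie
  4   | dog | orange | gardening | nurse | coffee
  5   | cat | gray | cooking | plumber | tea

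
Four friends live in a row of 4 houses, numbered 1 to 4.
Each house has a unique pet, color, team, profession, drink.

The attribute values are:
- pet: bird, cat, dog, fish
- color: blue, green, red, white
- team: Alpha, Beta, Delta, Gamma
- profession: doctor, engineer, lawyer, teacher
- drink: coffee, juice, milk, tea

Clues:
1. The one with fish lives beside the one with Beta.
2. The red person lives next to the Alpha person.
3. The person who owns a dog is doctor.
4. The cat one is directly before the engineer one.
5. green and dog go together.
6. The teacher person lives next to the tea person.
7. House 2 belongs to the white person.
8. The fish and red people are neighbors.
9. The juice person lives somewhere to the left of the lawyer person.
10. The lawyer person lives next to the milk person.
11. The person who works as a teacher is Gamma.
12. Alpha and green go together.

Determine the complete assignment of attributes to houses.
Solution:

House | Pet | Color | Team | Profession | Drink
-----------------------------------------------
  1   | cat | blue | Gamma | teacher | juice
  2   | fish | white | Delta | engineer | tea
  3   | bird | red | Beta | lawyer | coffee
  4   | dog | green | Alpha | doctor | milk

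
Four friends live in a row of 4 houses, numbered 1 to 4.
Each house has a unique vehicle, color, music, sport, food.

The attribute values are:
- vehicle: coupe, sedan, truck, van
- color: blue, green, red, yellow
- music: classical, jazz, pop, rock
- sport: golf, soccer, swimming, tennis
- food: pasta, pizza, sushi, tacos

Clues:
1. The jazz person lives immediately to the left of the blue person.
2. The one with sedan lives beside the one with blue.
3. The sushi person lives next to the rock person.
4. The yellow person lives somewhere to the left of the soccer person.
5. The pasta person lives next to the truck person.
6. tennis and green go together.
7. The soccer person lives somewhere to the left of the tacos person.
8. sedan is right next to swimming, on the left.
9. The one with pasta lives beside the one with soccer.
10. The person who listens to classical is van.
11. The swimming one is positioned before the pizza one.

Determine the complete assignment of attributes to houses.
Solution:

House | Vehicle | Color | Music | Sport | Food
----------------------------------------------
  1   | sedan | yellow | jazz | golf | sushi
  2   | coupe | blue | rock | swimming | pasta
  3   | truck | red | pop | soccer | pizza
  4   | van | green | classical | tennis | tacos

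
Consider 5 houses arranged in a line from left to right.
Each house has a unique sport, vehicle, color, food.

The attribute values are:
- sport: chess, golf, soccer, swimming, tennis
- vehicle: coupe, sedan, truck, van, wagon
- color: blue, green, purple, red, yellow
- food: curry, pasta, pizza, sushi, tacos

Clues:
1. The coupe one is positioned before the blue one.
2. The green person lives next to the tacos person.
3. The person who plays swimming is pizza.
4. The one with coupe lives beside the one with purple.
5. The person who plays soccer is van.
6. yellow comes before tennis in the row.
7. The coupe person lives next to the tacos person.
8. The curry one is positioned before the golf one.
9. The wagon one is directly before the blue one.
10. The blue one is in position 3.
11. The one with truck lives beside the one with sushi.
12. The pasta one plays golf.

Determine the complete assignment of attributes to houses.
Solution:

House | Sport | Vehicle | Color | Food
--------------------------------------
  1   | swimming | coupe | green | pizza
  2   | chess | wagon | purple | tacos
  3   | soccer | van | blue | curry
  4   | golf | truck | yellow | pasta
  5   | tennis | sedan | red | sushi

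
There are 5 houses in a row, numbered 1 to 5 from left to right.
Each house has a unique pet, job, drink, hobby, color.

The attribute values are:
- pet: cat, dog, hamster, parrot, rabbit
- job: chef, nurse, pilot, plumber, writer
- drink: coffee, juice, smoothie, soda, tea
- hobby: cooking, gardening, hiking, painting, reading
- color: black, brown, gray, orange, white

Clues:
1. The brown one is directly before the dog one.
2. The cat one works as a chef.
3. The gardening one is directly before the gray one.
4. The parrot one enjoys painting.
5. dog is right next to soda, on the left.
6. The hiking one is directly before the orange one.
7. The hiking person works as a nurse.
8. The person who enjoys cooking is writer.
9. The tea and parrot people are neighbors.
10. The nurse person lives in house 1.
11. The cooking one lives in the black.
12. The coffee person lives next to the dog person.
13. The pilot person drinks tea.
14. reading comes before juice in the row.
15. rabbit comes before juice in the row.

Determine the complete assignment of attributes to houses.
Solution:

House | Pet | Job | Drink | Hobby | Color
-----------------------------------------
  1   | rabbit | nurse | coffee | hiking | brown
  2   | dog | pilot | tea | gardening | orange
  3   | parrot | plumber | soda | painting | gray
  4   | cat | chef | smoothie | reading | white
  5   | hamster | writer | juice | cooking | black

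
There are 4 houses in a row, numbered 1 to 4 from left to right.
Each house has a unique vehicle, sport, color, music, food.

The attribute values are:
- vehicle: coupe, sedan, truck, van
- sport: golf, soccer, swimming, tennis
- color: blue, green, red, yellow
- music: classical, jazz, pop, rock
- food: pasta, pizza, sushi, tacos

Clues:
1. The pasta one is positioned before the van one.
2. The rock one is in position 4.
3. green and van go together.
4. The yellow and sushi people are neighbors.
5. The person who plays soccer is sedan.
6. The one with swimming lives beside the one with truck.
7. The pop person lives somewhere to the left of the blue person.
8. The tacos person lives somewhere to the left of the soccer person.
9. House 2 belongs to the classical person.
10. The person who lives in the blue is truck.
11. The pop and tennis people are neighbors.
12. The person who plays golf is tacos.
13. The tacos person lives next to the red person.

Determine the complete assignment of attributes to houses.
Solution:

House | Vehicle | Sport | Color | Music | Food
----------------------------------------------
  1   | coupe | swimming | yellow | pop | pasta
  2   | truck | tennis | blue | classical | sushi
  3   | van | golf | green | jazz | tacos
  4   | sedan | soccer | red | rock | pizza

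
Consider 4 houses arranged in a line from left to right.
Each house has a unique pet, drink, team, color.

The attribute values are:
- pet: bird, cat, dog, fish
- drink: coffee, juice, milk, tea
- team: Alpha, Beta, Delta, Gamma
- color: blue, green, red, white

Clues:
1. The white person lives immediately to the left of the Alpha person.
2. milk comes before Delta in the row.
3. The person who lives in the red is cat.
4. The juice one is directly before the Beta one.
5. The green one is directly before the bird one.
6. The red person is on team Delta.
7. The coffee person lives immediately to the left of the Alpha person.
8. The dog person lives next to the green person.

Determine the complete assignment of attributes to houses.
Solution:

House | Pet | Drink | Team | Color
----------------------------------
  1   | dog | coffee | Gamma | white
  2   | fish | juice | Alpha | green
  3   | bird | milk | Beta | blue
  4   | cat | tea | Delta | red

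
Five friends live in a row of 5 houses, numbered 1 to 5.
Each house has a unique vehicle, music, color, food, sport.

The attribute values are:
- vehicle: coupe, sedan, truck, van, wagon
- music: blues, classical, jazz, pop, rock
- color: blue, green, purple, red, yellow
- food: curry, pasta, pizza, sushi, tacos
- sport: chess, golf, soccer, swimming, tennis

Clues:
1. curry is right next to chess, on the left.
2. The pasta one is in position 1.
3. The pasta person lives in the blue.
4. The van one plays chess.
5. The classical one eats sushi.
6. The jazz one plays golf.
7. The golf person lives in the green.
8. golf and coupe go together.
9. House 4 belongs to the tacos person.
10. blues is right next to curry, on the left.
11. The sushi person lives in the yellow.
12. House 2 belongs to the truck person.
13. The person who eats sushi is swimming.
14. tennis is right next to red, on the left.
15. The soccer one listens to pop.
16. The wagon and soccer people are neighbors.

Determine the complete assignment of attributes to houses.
Solution:

House | Vehicle | Music | Color | Food | Sport
----------------------------------------------
  1   | wagon | blues | blue | pasta | tennis
  2   | truck | pop | red | curry | soccer
  3   | van | rock | purple | pizza | chess
  4   | coupe | jazz | green | tacos | golf
  5   | sedan | classical | yellow | sushi | swimming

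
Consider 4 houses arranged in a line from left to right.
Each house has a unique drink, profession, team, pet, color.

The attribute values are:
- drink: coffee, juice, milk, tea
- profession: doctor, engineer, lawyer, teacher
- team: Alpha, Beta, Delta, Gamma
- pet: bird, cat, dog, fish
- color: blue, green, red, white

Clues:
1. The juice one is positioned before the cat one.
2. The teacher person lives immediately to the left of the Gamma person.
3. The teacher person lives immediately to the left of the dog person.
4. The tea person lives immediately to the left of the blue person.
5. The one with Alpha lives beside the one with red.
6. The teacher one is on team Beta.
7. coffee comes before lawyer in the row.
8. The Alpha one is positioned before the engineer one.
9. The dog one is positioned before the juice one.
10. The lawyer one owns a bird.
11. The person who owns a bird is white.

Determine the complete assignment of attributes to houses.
Solution:

House | Drink | Profession | Team | Pet | Color
-----------------------------------------------
  1   | tea | teacher | Beta | fish | green
  2   | coffee | doctor | Gamma | dog | blue
  3   | juice | lawyer | Alpha | bird | white
  4   | milk | engineer | Delta | cat | red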